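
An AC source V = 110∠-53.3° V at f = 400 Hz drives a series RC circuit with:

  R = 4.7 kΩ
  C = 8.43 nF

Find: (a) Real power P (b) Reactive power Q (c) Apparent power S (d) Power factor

Step 1 — Angular frequency: ω = 2π·f = 2π·400 = 2513 rad/s.
Step 2 — Component impedances:
  R: Z = R = 4700 Ω
  C: Z = 1/(jωC) = -j/(ω·C) = 0 - j4.72e+04 Ω
Step 3 — Series combination: Z_total = R + C = 4700 - j4.72e+04 Ω = 4.743e+04∠-84.3° Ω.
Step 4 — Source phasor: V = 110∠-53.3° V = 65.74 - j88.2 V.
Step 5 — Current: I = V / Z = 0.001988 + j0.001195 A = 0.002319∠31.0° A.
Step 6 — Complex power: S = V·I* = 0.02528 - j0.2538 VA.
Step 7 — Real power: P = Re(S) = 0.02528 W.
Step 8 — Reactive power: Q = Im(S) = -0.2538 VAR.
Step 9 — Apparent power: |S| = 0.2551 VA.
Step 10 — Power factor: PF = P/|S| = 0.09909 (leading).

(a) P = 0.02528 W  (b) Q = -0.2538 VAR  (c) S = 0.2551 VA  (d) PF = 0.09909 (leading)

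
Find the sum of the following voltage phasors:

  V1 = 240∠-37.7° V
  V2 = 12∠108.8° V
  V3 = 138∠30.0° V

Step 1 — Convert each phasor to rectangular form:
  V1 = 240·(cos(-37.7°) + j·sin(-37.7°)) = 189.9 - j146.8 V
  V2 = 12·(cos(108.8°) + j·sin(108.8°)) = -3.867 + j11.36 V
  V3 = 138·(cos(30.0°) + j·sin(30.0°)) = 119.5 + j69 V
Step 2 — Sum components: V_total = 305.5 - j66.41 V.
Step 3 — Convert to polar: |V_total| = 312.7 V, ∠V_total = -12.3°.

V_total = 312.7∠-12.3° V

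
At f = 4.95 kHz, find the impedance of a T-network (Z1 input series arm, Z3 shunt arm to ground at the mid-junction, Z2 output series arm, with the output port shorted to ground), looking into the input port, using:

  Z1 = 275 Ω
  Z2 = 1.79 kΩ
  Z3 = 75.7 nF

Step 1 — Angular frequency: ω = 2π·f = 2π·4950 = 3.11e+04 rad/s.
Step 2 — Component impedances:
  Z1: Z = R = 275 Ω
  Z2: Z = R = 1790 Ω
  Z3: Z = 1/(jωC) = -j/(ω·C) = 0 - j424.7 Ω
Step 3 — With the output port shorted to ground, the output series arm Z2 runs from the junction to ground; the shunt arm Z3 also runs from the junction to ground. They appear in parallel: Z3 || Z2 = 95.41 - j402.1 Ω.
Step 4 — Series with input arm Z1: Z_in = Z1 + (Z3 || Z2) = 370.4 - j402.1 Ω = 546.7∠-47.3° Ω.

Z = 370.4 - j402.1 Ω = 546.7∠-47.3° Ω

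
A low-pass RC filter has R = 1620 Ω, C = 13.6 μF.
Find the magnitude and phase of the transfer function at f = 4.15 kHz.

Step 1 — Angular frequency: ω = 2π·4150 = 2.608e+04 rad/s.
Step 2 — Transfer function: H(jω) = 1/(1 + jωRC).
Step 3 — Denominator: 1 + jωRC = 1 + j·2.608e+04·1620·1.36e-05 = 1 + j574.5.
Step 4 — H = 3.03e-06 - j0.001741.
Step 5 — Magnitude: |H| = 0.001741 (-55.2 dB); phase: φ = -89.9°.

|H| = 0.001741 (-55.2 dB), φ = -89.9°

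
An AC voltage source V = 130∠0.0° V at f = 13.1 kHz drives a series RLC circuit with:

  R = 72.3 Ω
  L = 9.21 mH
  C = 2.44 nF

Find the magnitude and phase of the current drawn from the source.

Step 1 — Angular frequency: ω = 2π·f = 2π·1.31e+04 = 8.231e+04 rad/s.
Step 2 — Component impedances:
  R: Z = R = 72.3 Ω
  L: Z = jωL = j·8.231e+04·0.00921 = 0 + j758.1 Ω
  C: Z = 1/(jωC) = -j/(ω·C) = 0 - j4979 Ω
Step 3 — Series combination: Z_total = R + L + C = 72.3 - j4221 Ω = 4222∠-89.0° Ω.
Step 4 — Source phasor: V = 130∠0.0° V = 130 V.
Step 5 — Ohm's law: I = V / Z_total = (130) / (72.3 - j4221) = 0.0005273 + j0.03079 A.
Step 6 — Convert to polar: |I| = 0.03079 A, ∠I = 89.0°.

I = 0.03079∠89.0° A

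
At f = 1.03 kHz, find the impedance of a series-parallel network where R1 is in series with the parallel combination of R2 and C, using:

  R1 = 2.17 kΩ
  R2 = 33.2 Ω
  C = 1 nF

Step 1 — Angular frequency: ω = 2π·f = 2π·1030 = 6472 rad/s.
Step 2 — Component impedances:
  R1: Z = R = 2170 Ω
  R2: Z = R = 33.2 Ω
  C: Z = 1/(jωC) = -j/(ω·C) = 0 - j1.545e+05 Ω
Step 3 — Parallel branch: R2 || C = 1/(1/R2 + 1/C) = 33.2 - j0.007133 Ω.
Step 4 — Series with R1: Z_total = R1 + (R2 || C) = 2203 - j0.007133 Ω = 2203∠-0.0° Ω.

Z = 2203 - j0.007133 Ω = 2203∠-0.0° Ω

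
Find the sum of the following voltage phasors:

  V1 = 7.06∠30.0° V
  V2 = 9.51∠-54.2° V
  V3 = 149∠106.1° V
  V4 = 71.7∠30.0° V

Step 1 — Convert each phasor to rectangular form:
  V1 = 7.06·(cos(30.0°) + j·sin(30.0°)) = 6.114 + j3.53 V
  V2 = 9.51·(cos(-54.2°) + j·sin(-54.2°)) = 5.563 - j7.713 V
  V3 = 149·(cos(106.1°) + j·sin(106.1°)) = -41.32 + j143.2 V
  V4 = 71.7·(cos(30.0°) + j·sin(30.0°)) = 62.09 + j35.85 V
Step 2 — Sum components: V_total = 32.45 + j174.8 V.
Step 3 — Convert to polar: |V_total| = 177.8 V, ∠V_total = 79.5°.

V_total = 177.8∠79.5° V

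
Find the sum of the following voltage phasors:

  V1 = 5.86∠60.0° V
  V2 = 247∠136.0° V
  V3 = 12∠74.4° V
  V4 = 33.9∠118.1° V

Step 1 — Convert each phasor to rectangular form:
  V1 = 5.86·(cos(60.0°) + j·sin(60.0°)) = 2.93 + j5.075 V
  V2 = 247·(cos(136.0°) + j·sin(136.0°)) = -177.7 + j171.6 V
  V3 = 12·(cos(74.4°) + j·sin(74.4°)) = 3.227 + j11.56 V
  V4 = 33.9·(cos(118.1°) + j·sin(118.1°)) = -15.97 + j29.9 V
Step 2 — Sum components: V_total = -187.5 + j218.1 V.
Step 3 — Convert to polar: |V_total| = 287.6 V, ∠V_total = 130.7°.

V_total = 287.6∠130.7° V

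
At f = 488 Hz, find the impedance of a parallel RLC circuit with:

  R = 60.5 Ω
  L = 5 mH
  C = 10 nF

Step 1 — Angular frequency: ω = 2π·f = 2π·488 = 3066 rad/s.
Step 2 — Component impedances:
  R: Z = R = 60.5 Ω
  L: Z = jωL = j·3066·0.005 = 0 + j15.33 Ω
  C: Z = 1/(jωC) = -j/(ω·C) = 0 - j3.261e+04 Ω
Step 3 — Parallel combination: 1/Z_total = 1/R + 1/L + 1/C; Z_total = 3.654 + j14.41 Ω = 14.87∠75.8° Ω.

Z = 3.654 + j14.41 Ω = 14.87∠75.8° Ω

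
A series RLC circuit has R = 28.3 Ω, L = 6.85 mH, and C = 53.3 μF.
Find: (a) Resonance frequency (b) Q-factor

Step 1 — Resonance condition Im(Z)=0 gives ω₀ = 1/√(LC).
Step 2 — ω₀ = 1/√(0.00685·5.33e-05) = 1655 rad/s.
Step 3 — f₀ = ω₀/(2π) = 263.4 Hz.
Step 4 — Series Q: Q = ω₀L/R = 1655·0.00685/28.3 = 0.4006.

(a) f₀ = 263.4 Hz  (b) Q = 0.4006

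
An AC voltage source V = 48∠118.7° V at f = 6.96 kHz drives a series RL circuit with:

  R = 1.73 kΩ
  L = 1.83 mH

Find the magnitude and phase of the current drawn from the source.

Step 1 — Angular frequency: ω = 2π·f = 2π·6960 = 4.373e+04 rad/s.
Step 2 — Component impedances:
  R: Z = R = 1730 Ω
  L: Z = jωL = j·4.373e+04·0.00183 = 0 + j80.03 Ω
Step 3 — Series combination: Z_total = R + L = 1730 + j80.03 Ω = 1732∠2.6° Ω.
Step 4 — Source phasor: V = 48∠118.7° V = -23.05 + j42.1 V.
Step 5 — Ohm's law: I = V / Z_total = (-23.05 + j42.1) / (1730 + j80.03) = -0.01217 + j0.0249 A.
Step 6 — Convert to polar: |I| = 0.02772 A, ∠I = 116.1°.

I = 0.02772∠116.1° A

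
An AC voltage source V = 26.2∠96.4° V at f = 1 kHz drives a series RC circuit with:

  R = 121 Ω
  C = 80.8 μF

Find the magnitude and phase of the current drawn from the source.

Step 1 — Angular frequency: ω = 2π·f = 2π·1000 = 6283 rad/s.
Step 2 — Component impedances:
  R: Z = R = 121 Ω
  C: Z = 1/(jωC) = -j/(ω·C) = 0 - j1.97 Ω
Step 3 — Series combination: Z_total = R + C = 121 - j1.97 Ω = 121∠-0.9° Ω.
Step 4 — Source phasor: V = 26.2∠96.4° V = -2.92 + j26.04 V.
Step 5 — Ohm's law: I = V / Z_total = (-2.92 + j26.04) / (121 - j1.97) = -0.02763 + j0.2147 A.
Step 6 — Convert to polar: |I| = 0.2165 A, ∠I = 97.3°.

I = 0.2165∠97.3° A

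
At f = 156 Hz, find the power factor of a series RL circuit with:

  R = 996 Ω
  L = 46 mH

Step 1 — Angular frequency: ω = 2π·f = 2π·156 = 980.2 rad/s.
Step 2 — Component impedances:
  R: Z = R = 996 Ω
  L: Z = jωL = j·980.2·0.046 = 0 + j45.09 Ω
Step 3 — Series combination: Z_total = R + L = 996 + j45.09 Ω = 997∠2.6° Ω.
Step 4 — Power factor: PF = cos(φ) = Re(Z)/|Z| = 996/997 = 0.999.
Step 5 — Type: Im(Z) = 45.09 ⇒ lagging (phase φ = 2.6°).

PF = 0.999 (lagging, φ = 2.6°)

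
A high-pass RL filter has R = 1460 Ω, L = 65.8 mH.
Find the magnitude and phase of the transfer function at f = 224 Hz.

Step 1 — Angular frequency: ω = 2π·224 = 1407 rad/s.
Step 2 — Transfer function: H(jω) = jωL/(R + jωL).
Step 3 — Numerator jωL = j·92.61; denominator R + jωL = 1460 + j92.61.
Step 4 — H = 0.004007 + j0.06318.
Step 5 — Magnitude: |H| = 0.0633 (-24.0 dB); phase: φ = 86.4°.

|H| = 0.0633 (-24.0 dB), φ = 86.4°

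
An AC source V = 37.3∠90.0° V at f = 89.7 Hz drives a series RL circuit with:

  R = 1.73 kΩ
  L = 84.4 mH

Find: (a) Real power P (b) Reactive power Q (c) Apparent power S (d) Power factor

Step 1 — Angular frequency: ω = 2π·f = 2π·89.7 = 563.6 rad/s.
Step 2 — Component impedances:
  R: Z = R = 1730 Ω
  L: Z = jωL = j·563.6·0.0844 = 0 + j47.57 Ω
Step 3 — Series combination: Z_total = R + L = 1730 + j47.57 Ω = 1731∠1.6° Ω.
Step 4 — Source phasor: V = 37.3∠90.0° V = 0 + j37.3 V.
Step 5 — Current: I = V / Z = 0.0005924 + j0.02154 A = 0.02155∠88.4° A.
Step 6 — Complex power: S = V·I* = 0.8036 + j0.0221 VA.
Step 7 — Real power: P = Re(S) = 0.8036 W.
Step 8 — Reactive power: Q = Im(S) = 0.0221 VAR.
Step 9 — Apparent power: |S| = 0.8039 VA.
Step 10 — Power factor: PF = P/|S| = 0.9996 (lagging).

(a) P = 0.8036 W  (b) Q = 0.0221 VAR  (c) S = 0.8039 VA  (d) PF = 0.9996 (lagging)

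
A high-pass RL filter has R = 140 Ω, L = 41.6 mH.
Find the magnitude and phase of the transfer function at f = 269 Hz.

Step 1 — Angular frequency: ω = 2π·269 = 1690 rad/s.
Step 2 — Transfer function: H(jω) = jωL/(R + jωL).
Step 3 — Numerator jωL = j·70.31; denominator R + jωL = 140 + j70.31.
Step 4 — H = 0.2014 + j0.4011.
Step 5 — Magnitude: |H| = 0.4488 (-7.0 dB); phase: φ = 63.3°.

|H| = 0.4488 (-7.0 dB), φ = 63.3°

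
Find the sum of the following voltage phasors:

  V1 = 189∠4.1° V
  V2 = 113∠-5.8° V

Step 1 — Convert each phasor to rectangular form:
  V1 = 189·(cos(4.1°) + j·sin(4.1°)) = 188.5 + j13.51 V
  V2 = 113·(cos(-5.8°) + j·sin(-5.8°)) = 112.4 - j11.42 V
Step 2 — Sum components: V_total = 300.9 + j2.094 V.
Step 3 — Convert to polar: |V_total| = 300.9 V, ∠V_total = 0.4°.

V_total = 300.9∠0.4° V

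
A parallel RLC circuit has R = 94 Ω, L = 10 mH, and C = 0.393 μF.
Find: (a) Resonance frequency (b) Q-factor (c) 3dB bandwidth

Step 1 — Resonance: ω₀ = 1/√(LC) = 1/√(0.01·3.93e-07) = 1.595e+04 rad/s.
Step 2 — f₀ = ω₀/(2π) = 2539 Hz.
Step 3 — Parallel Q: Q = R/(ω₀L) = 94/(1.595e+04·0.01) = 0.5893.
Step 4 — Bandwidth: Δω = ω₀/Q = 2.707e+04 rad/s; BW = Δω/(2π) = 4308 Hz.

(a) f₀ = 2539 Hz  (b) Q = 0.5893  (c) BW = 4308 Hz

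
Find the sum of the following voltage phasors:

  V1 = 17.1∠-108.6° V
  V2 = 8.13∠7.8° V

Step 1 — Convert each phasor to rectangular form:
  V1 = 17.1·(cos(-108.6°) + j·sin(-108.6°)) = -5.454 - j16.21 V
  V2 = 8.13·(cos(7.8°) + j·sin(7.8°)) = 8.055 + j1.103 V
Step 2 — Sum components: V_total = 2.601 - j15.1 V.
Step 3 — Convert to polar: |V_total| = 15.33 V, ∠V_total = -80.2°.

V_total = 15.33∠-80.2° V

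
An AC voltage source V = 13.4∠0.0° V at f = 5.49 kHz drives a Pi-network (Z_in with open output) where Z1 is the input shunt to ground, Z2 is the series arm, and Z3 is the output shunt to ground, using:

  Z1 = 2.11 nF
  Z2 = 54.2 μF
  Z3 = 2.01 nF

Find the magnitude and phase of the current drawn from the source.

Step 1 — Angular frequency: ω = 2π·f = 2π·5490 = 3.449e+04 rad/s.
Step 2 — Component impedances:
  Z1: Z = 1/(jωC) = -j/(ω·C) = 0 - j1.374e+04 Ω
  Z2: Z = 1/(jωC) = -j/(ω·C) = 0 - j0.5349 Ω
  Z3: Z = 1/(jωC) = -j/(ω·C) = 0 - j1.442e+04 Ω
Step 3 — With open output, the series arm Z2 and the output shunt Z3 appear in series to ground: Z2 + Z3 = 0 - j1.442e+04 Ω.
Step 4 — Parallel with input shunt Z1: Z_in = Z1 || (Z2 + Z3) = 0 - j7037 Ω = 7037∠-90.0° Ω.
Step 5 — Source phasor: V = 13.4∠0.0° V = 13.4 V.
Step 6 — Ohm's law: I = V / Z_total = (13.4) / (0 - j7037) = 0 + j0.001904 A.
Step 7 — Convert to polar: |I| = 0.001904 A, ∠I = 90.0°.

I = 0.001904∠90.0° A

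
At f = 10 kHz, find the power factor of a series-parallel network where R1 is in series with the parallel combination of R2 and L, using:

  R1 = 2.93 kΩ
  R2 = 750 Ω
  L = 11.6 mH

Step 1 — Angular frequency: ω = 2π·f = 2π·1e+04 = 6.283e+04 rad/s.
Step 2 — Component impedances:
  R1: Z = R = 2930 Ω
  R2: Z = R = 750 Ω
  L: Z = jωL = j·6.283e+04·0.0116 = 0 + j728.8 Ω
Step 3 — Parallel branch: R2 || L = 1/(1/R2 + 1/L) = 364.3 + j374.8 Ω.
Step 4 — Series with R1: Z_total = R1 + (R2 || L) = 3294 + j374.8 Ω = 3316∠6.5° Ω.
Step 5 — Power factor: PF = cos(φ) = Re(Z)/|Z| = 3294.3/3315.5 = 0.9936.
Step 6 — Type: Im(Z) = 374.8 ⇒ lagging (phase φ = 6.5°).

PF = 0.9936 (lagging, φ = 6.5°)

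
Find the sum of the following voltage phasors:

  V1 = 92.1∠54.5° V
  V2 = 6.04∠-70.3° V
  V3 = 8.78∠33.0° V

Step 1 — Convert each phasor to rectangular form:
  V1 = 92.1·(cos(54.5°) + j·sin(54.5°)) = 53.48 + j74.98 V
  V2 = 6.04·(cos(-70.3°) + j·sin(-70.3°)) = 2.036 - j5.686 V
  V3 = 8.78·(cos(33.0°) + j·sin(33.0°)) = 7.364 + j4.782 V
Step 2 — Sum components: V_total = 62.88 + j74.08 V.
Step 3 — Convert to polar: |V_total| = 97.17 V, ∠V_total = 49.7°.

V_total = 97.17∠49.7° V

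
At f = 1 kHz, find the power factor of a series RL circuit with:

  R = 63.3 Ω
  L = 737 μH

Step 1 — Angular frequency: ω = 2π·f = 2π·1000 = 6283 rad/s.
Step 2 — Component impedances:
  R: Z = R = 63.3 Ω
  L: Z = jωL = j·6283·0.000737 = 0 + j4.631 Ω
Step 3 — Series combination: Z_total = R + L = 63.3 + j4.631 Ω = 63.47∠4.2° Ω.
Step 4 — Power factor: PF = cos(φ) = Re(Z)/|Z| = 63.3/63.47 = 0.9973.
Step 5 — Type: Im(Z) = 4.631 ⇒ lagging (phase φ = 4.2°).

PF = 0.9973 (lagging, φ = 4.2°)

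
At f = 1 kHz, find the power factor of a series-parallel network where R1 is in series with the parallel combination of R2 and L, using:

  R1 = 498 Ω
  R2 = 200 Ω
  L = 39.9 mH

Step 1 — Angular frequency: ω = 2π·f = 2π·1000 = 6283 rad/s.
Step 2 — Component impedances:
  R1: Z = R = 498 Ω
  R2: Z = R = 200 Ω
  L: Z = jωL = j·6283·0.0399 = 0 + j250.7 Ω
Step 3 — Parallel branch: R2 || L = 1/(1/R2 + 1/L) = 122.2 + j97.5 Ω.
Step 4 — Series with R1: Z_total = R1 + (R2 || L) = 620.2 + j97.5 Ω = 627.8∠8.9° Ω.
Step 5 — Power factor: PF = cos(φ) = Re(Z)/|Z| = 620.2/627.8 = 0.9879.
Step 6 — Type: Im(Z) = 97.5 ⇒ lagging (phase φ = 8.9°).

PF = 0.9879 (lagging, φ = 8.9°)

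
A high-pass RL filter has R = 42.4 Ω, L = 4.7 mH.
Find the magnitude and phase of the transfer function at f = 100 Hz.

Step 1 — Angular frequency: ω = 2π·100 = 628.3 rad/s.
Step 2 — Transfer function: H(jω) = jωL/(R + jωL).
Step 3 — Numerator jωL = j·2.953; denominator R + jωL = 42.4 + j2.953.
Step 4 — H = 0.004827 + j0.06931.
Step 5 — Magnitude: |H| = 0.06948 (-23.2 dB); phase: φ = 86.0°.

|H| = 0.06948 (-23.2 dB), φ = 86.0°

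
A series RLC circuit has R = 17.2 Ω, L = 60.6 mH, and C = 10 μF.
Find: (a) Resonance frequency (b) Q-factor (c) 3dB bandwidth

Step 1 — Resonance condition Im(Z)=0 gives ω₀ = 1/√(LC).
Step 2 — ω₀ = 1/√(0.0606·1e-05) = 1285 rad/s.
Step 3 — f₀ = ω₀/(2π) = 204.4 Hz.
Step 4 — Series Q: Q = ω₀L/R = 1285·0.0606/17.2 = 4.526.
Step 5 — 3dB bandwidth: Δω = ω₀/Q = 283.8 rad/s; BW = Δω/(2π) = 45.17 Hz.

(a) f₀ = 204.4 Hz  (b) Q = 4.526  (c) BW = 45.17 Hz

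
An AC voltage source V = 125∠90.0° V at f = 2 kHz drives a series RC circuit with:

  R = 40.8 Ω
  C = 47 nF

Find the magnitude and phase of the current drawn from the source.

Step 1 — Angular frequency: ω = 2π·f = 2π·2000 = 1.257e+04 rad/s.
Step 2 — Component impedances:
  R: Z = R = 40.8 Ω
  C: Z = 1/(jωC) = -j/(ω·C) = 0 - j1693 Ω
Step 3 — Series combination: Z_total = R + C = 40.8 - j1693 Ω = 1694∠-88.6° Ω.
Step 4 — Source phasor: V = 125∠90.0° V = 0 + j125 V.
Step 5 — Ohm's law: I = V / Z_total = (0 + j125) / (40.8 - j1693) = -0.07378 + j0.001778 A.
Step 6 — Convert to polar: |I| = 0.07381 A, ∠I = 178.6°.

I = 0.07381∠178.6° A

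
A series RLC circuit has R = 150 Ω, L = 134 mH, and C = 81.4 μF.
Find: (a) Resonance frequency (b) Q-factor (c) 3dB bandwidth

Step 1 — Resonance: ω₀ = 1/√(LC) = 1/√(0.134·8.14e-05) = 302.8 rad/s.
Step 2 — f₀ = ω₀/(2π) = 48.19 Hz.
Step 3 — Series Q: Q = ω₀L/R = 302.8·0.134/150 = 0.2705.
Step 4 — Bandwidth: Δω = ω₀/Q = 1119 rad/s; BW = Δω/(2π) = 178.2 Hz.

(a) f₀ = 48.19 Hz  (b) Q = 0.2705  (c) BW = 178.2 Hz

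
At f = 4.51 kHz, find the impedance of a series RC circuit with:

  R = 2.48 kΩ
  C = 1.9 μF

Step 1 — Angular frequency: ω = 2π·f = 2π·4510 = 2.834e+04 rad/s.
Step 2 — Component impedances:
  R: Z = R = 2480 Ω
  C: Z = 1/(jωC) = -j/(ω·C) = 0 - j18.57 Ω
Step 3 — Series combination: Z_total = R + C = 2480 - j18.57 Ω = 2480∠-0.4° Ω.

Z = 2480 - j18.57 Ω = 2480∠-0.4° Ω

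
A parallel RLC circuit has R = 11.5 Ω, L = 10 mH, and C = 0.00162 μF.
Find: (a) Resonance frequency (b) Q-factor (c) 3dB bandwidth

Step 1 — Resonance: ω₀ = 1/√(LC) = 1/√(0.01·1.62e-09) = 2.485e+05 rad/s.
Step 2 — f₀ = ω₀/(2π) = 3.954e+04 Hz.
Step 3 — Parallel Q: Q = R/(ω₀L) = 11.5/(2.485e+05·0.01) = 0.004629.
Step 4 — Bandwidth: Δω = ω₀/Q = 5.368e+07 rad/s; BW = Δω/(2π) = 8.543e+06 Hz.

(a) f₀ = 3.954e+04 Hz  (b) Q = 0.004629  (c) BW = 8.543e+06 Hz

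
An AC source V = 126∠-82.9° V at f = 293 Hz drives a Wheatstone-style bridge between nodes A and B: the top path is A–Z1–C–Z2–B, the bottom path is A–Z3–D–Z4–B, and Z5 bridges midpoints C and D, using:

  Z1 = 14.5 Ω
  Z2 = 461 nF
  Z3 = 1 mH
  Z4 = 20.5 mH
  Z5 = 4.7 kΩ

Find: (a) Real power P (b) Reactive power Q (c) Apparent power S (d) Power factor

Step 1 — Angular frequency: ω = 2π·f = 2π·293 = 1841 rad/s.
Step 2 — Component impedances:
  Z1: Z = R = 14.5 Ω
  Z2: Z = 1/(jωC) = -j/(ω·C) = 0 - j1178 Ω
  Z3: Z = jωL = j·1841·0.001 = 0 + j1.841 Ω
  Z4: Z = jωL = j·1841·0.0205 = 0 + j37.74 Ω
  Z5: Z = R = 4700 Ω
Step 3 — Bridge requires nodal analysis (the Z5 bridge couples midpoints C and D, so the two paths cannot be reduced to a simple series/parallel combination). Setting node B to ground and injecting 1 A at node A, the 3-node admittance system at A, C, D solves to V_A = Z_AB = 0.01823 + j40.96 Ω = 40.96∠90.0° Ω.
Step 4 — Source phasor: V = 126∠-82.9° V = 15.57 - j125 V.
Step 5 — Current: I = V / Z = -3.053 - j0.3816 A = 3.076∠-172.9° A.
Step 6 — Complex power: S = V·I* = 0.1725 + j387.6 VA.
Step 7 — Real power: P = Re(S) = 0.1725 W.
Step 8 — Reactive power: Q = Im(S) = 387.6 VAR.
Step 9 — Apparent power: |S| = 387.6 VA.
Step 10 — Power factor: PF = P/|S| = 0.000445 (lagging).

(a) P = 0.1725 W  (b) Q = 387.6 VAR  (c) S = 387.6 VA  (d) PF = 0.000445 (lagging)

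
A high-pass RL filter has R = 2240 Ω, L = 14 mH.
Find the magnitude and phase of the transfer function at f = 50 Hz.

Step 1 — Angular frequency: ω = 2π·50 = 314.2 rad/s.
Step 2 — Transfer function: H(jω) = jωL/(R + jωL).
Step 3 — Numerator jωL = j·4.398; denominator R + jωL = 2240 + j4.398.
Step 4 — H = 3.855e-06 + j0.001963.
Step 5 — Magnitude: |H| = 0.001963 (-54.1 dB); phase: φ = 89.9°.

|H| = 0.001963 (-54.1 dB), φ = 89.9°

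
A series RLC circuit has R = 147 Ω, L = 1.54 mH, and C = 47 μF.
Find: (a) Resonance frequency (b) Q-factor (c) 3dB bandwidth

Step 1 — Resonance: ω₀ = 1/√(LC) = 1/√(0.00154·4.7e-05) = 3717 rad/s.
Step 2 — f₀ = ω₀/(2π) = 591.6 Hz.
Step 3 — Series Q: Q = ω₀L/R = 3717·0.00154/147 = 0.03894.
Step 4 — Bandwidth: Δω = ω₀/Q = 9.545e+04 rad/s; BW = Δω/(2π) = 1.519e+04 Hz.

(a) f₀ = 591.6 Hz  (b) Q = 0.03894  (c) BW = 1.519e+04 Hz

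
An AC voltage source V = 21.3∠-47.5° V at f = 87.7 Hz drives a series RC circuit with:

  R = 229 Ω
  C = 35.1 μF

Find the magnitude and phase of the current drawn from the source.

Step 1 — Angular frequency: ω = 2π·f = 2π·87.7 = 551 rad/s.
Step 2 — Component impedances:
  R: Z = R = 229 Ω
  C: Z = 1/(jωC) = -j/(ω·C) = 0 - j51.7 Ω
Step 3 — Series combination: Z_total = R + C = 229 - j51.7 Ω = 234.8∠-12.7° Ω.
Step 4 — Source phasor: V = 21.3∠-47.5° V = 14.39 - j15.7 V.
Step 5 — Ohm's law: I = V / Z_total = (14.39 - j15.7) / (229 - j51.7) = 0.07452 - j0.05175 A.
Step 6 — Convert to polar: |I| = 0.09073 A, ∠I = -34.8°.

I = 0.09073∠-34.8° A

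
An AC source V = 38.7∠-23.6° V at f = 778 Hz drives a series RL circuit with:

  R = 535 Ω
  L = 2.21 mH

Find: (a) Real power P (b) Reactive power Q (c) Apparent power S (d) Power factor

Step 1 — Angular frequency: ω = 2π·f = 2π·778 = 4888 rad/s.
Step 2 — Component impedances:
  R: Z = R = 535 Ω
  L: Z = jωL = j·4888·0.00221 = 0 + j10.8 Ω
Step 3 — Series combination: Z_total = R + L = 535 + j10.8 Ω = 535.1∠1.2° Ω.
Step 4 — Source phasor: V = 38.7∠-23.6° V = 35.46 - j15.49 V.
Step 5 — Current: I = V / Z = 0.06567 - j0.03029 A = 0.07232∠-24.8° A.
Step 6 — Complex power: S = V·I* = 2.798 + j0.05651 VA.
Step 7 — Real power: P = Re(S) = 2.798 W.
Step 8 — Reactive power: Q = Im(S) = 0.05651 VAR.
Step 9 — Apparent power: |S| = 2.799 VA.
Step 10 — Power factor: PF = P/|S| = 0.9998 (lagging).

(a) P = 2.798 W  (b) Q = 0.05651 VAR  (c) S = 2.799 VA  (d) PF = 0.9998 (lagging)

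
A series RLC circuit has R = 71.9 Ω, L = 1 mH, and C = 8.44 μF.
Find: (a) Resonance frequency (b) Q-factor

Step 1 — Resonance condition Im(Z)=0 gives ω₀ = 1/√(LC).
Step 2 — ω₀ = 1/√(0.001·8.44e-06) = 1.089e+04 rad/s.
Step 3 — f₀ = ω₀/(2π) = 1732 Hz.
Step 4 — Series Q: Q = ω₀L/R = 1.089e+04·0.001/71.9 = 0.1514.

(a) f₀ = 1732 Hz  (b) Q = 0.1514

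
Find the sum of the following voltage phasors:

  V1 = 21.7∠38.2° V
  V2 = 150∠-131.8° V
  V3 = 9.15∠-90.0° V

Step 1 — Convert each phasor to rectangular form:
  V1 = 21.7·(cos(38.2°) + j·sin(38.2°)) = 17.05 + j13.42 V
  V2 = 150·(cos(-131.8°) + j·sin(-131.8°)) = -99.98 - j111.8 V
  V3 = 9.15·(cos(-90.0°) + j·sin(-90.0°)) = 0 - j9.15 V
Step 2 — Sum components: V_total = -82.93 - j107.6 V.
Step 3 — Convert to polar: |V_total| = 135.8 V, ∠V_total = -127.6°.

V_total = 135.8∠-127.6° V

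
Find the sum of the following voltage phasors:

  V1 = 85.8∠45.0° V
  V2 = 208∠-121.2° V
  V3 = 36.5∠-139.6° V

Step 1 — Convert each phasor to rectangular form:
  V1 = 85.8·(cos(45.0°) + j·sin(45.0°)) = 60.67 + j60.67 V
  V2 = 208·(cos(-121.2°) + j·sin(-121.2°)) = -107.7 - j177.9 V
  V3 = 36.5·(cos(-139.6°) + j·sin(-139.6°)) = -27.8 - j23.66 V
Step 2 — Sum components: V_total = -74.88 - j140.9 V.
Step 3 — Convert to polar: |V_total| = 159.6 V, ∠V_total = -118.0°.

V_total = 159.6∠-118.0° V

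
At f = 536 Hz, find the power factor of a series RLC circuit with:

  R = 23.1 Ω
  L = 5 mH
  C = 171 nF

Step 1 — Angular frequency: ω = 2π·f = 2π·536 = 3368 rad/s.
Step 2 — Component impedances:
  R: Z = R = 23.1 Ω
  L: Z = jωL = j·3368·0.005 = 0 + j16.84 Ω
  C: Z = 1/(jωC) = -j/(ω·C) = 0 - j1736 Ω
Step 3 — Series combination: Z_total = R + L + C = 23.1 - j1720 Ω = 1720∠-89.2° Ω.
Step 4 — Power factor: PF = cos(φ) = Re(Z)/|Z| = 23.1/1720 = 0.01343.
Step 5 — Type: Im(Z) = -1720 ⇒ leading (phase φ = -89.2°).

PF = 0.01343 (leading, φ = -89.2°)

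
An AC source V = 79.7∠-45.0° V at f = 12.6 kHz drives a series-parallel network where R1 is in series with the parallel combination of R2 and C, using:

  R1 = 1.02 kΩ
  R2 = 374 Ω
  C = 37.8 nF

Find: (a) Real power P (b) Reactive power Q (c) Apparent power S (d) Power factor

Step 1 — Angular frequency: ω = 2π·f = 2π·1.26e+04 = 7.917e+04 rad/s.
Step 2 — Component impedances:
  R1: Z = R = 1020 Ω
  R2: Z = R = 374 Ω
  C: Z = 1/(jωC) = -j/(ω·C) = 0 - j334.2 Ω
Step 3 — Parallel branch: R2 || C = 1/(1/R2 + 1/C) = 166 - j185.8 Ω.
Step 4 — Series with R1: Z_total = R1 + (R2 || C) = 1186 - j185.8 Ω = 1200∠-8.9° Ω.
Step 5 — Source phasor: V = 79.7∠-45.0° V = 56.36 - j56.36 V.
Step 6 — Current: I = V / Z = 0.05364 - j0.03911 A = 0.06639∠-36.1° A.
Step 7 — Complex power: S = V·I* = 5.227 - j0.819 VA.
Step 8 — Real power: P = Re(S) = 5.227 W.
Step 9 — Reactive power: Q = Im(S) = -0.819 VAR.
Step 10 — Apparent power: |S| = 5.291 VA.
Step 11 — Power factor: PF = P/|S| = 0.9879 (leading).

(a) P = 5.227 W  (b) Q = -0.819 VAR  (c) S = 5.291 VA  (d) PF = 0.9879 (leading)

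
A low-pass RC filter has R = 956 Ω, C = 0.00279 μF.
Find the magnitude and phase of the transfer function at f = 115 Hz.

Step 1 — Angular frequency: ω = 2π·115 = 722.6 rad/s.
Step 2 — Transfer function: H(jω) = 1/(1 + jωRC).
Step 3 — Denominator: 1 + jωRC = 1 + j·722.6·956·2.79e-09 = 1 + j0.001927.
Step 4 — H = 1 - j0.001927.
Step 5 — Magnitude: |H| = 1 (-0.0 dB); phase: φ = -0.1°.

|H| = 1 (-0.0 dB), φ = -0.1°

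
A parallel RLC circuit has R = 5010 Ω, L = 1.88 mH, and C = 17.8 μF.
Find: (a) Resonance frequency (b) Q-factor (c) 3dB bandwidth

Step 1 — Resonance: ω₀ = 1/√(LC) = 1/√(0.00188·1.78e-05) = 5467 rad/s.
Step 2 — f₀ = ω₀/(2π) = 870 Hz.
Step 3 — Parallel Q: Q = R/(ω₀L) = 5010/(5467·0.00188) = 487.5.
Step 4 — Bandwidth: Δω = ω₀/Q = 11.21 rad/s; BW = Δω/(2π) = 1.785 Hz.

(a) f₀ = 870 Hz  (b) Q = 487.5  (c) BW = 1.785 Hz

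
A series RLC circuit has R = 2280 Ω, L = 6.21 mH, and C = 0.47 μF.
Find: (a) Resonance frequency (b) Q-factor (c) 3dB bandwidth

Step 1 — Resonance condition Im(Z)=0 gives ω₀ = 1/√(LC).
Step 2 — ω₀ = 1/√(0.00621·4.7e-07) = 1.851e+04 rad/s.
Step 3 — f₀ = ω₀/(2π) = 2946 Hz.
Step 4 — Series Q: Q = ω₀L/R = 1.851e+04·0.00621/2280 = 0.05042.
Step 5 — 3dB bandwidth: Δω = ω₀/Q = 3.671e+05 rad/s; BW = Δω/(2π) = 5.843e+04 Hz.

(a) f₀ = 2946 Hz  (b) Q = 0.05042  (c) BW = 5.843e+04 Hz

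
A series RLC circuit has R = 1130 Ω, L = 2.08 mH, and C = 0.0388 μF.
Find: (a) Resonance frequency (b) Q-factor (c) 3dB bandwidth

Step 1 — Resonance: ω₀ = 1/√(LC) = 1/√(0.00208·3.88e-08) = 1.113e+05 rad/s.
Step 2 — f₀ = ω₀/(2π) = 1.772e+04 Hz.
Step 3 — Series Q: Q = ω₀L/R = 1.113e+05·0.00208/1130 = 0.2049.
Step 4 — Bandwidth: Δω = ω₀/Q = 5.433e+05 rad/s; BW = Δω/(2π) = 8.646e+04 Hz.

(a) f₀ = 1.772e+04 Hz  (b) Q = 0.2049  (c) BW = 8.646e+04 Hz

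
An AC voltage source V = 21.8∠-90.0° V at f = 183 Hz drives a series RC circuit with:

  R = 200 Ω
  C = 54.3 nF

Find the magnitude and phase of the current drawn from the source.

Step 1 — Angular frequency: ω = 2π·f = 2π·183 = 1150 rad/s.
Step 2 — Component impedances:
  R: Z = R = 200 Ω
  C: Z = 1/(jωC) = -j/(ω·C) = 0 - j1.602e+04 Ω
Step 3 — Series combination: Z_total = R + C = 200 - j1.602e+04 Ω = 1.602e+04∠-89.3° Ω.
Step 4 — Source phasor: V = 21.8∠-90.0° V = 0 - j21.8 V.
Step 5 — Ohm's law: I = V / Z_total = (0 - j21.8) / (200 - j1.602e+04) = 0.001361 - j1.699e-05 A.
Step 6 — Convert to polar: |I| = 0.001361 A, ∠I = -0.7°.

I = 0.001361∠-0.7° A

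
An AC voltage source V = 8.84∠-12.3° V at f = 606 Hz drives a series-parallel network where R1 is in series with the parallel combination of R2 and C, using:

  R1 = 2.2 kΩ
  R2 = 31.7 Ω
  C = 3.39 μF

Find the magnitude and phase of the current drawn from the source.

Step 1 — Angular frequency: ω = 2π·f = 2π·606 = 3808 rad/s.
Step 2 — Component impedances:
  R1: Z = R = 2200 Ω
  R2: Z = R = 31.7 Ω
  C: Z = 1/(jωC) = -j/(ω·C) = 0 - j77.47 Ω
Step 3 — Parallel branch: R2 || C = 1/(1/R2 + 1/C) = 27.15 - j11.11 Ω.
Step 4 — Series with R1: Z_total = R1 + (R2 || C) = 2227 - j11.11 Ω = 2227∠-0.3° Ω.
Step 5 — Source phasor: V = 8.84∠-12.3° V = 8.637 - j1.883 V.
Step 6 — Ohm's law: I = V / Z_total = (8.637 - j1.883) / (2227 - j11.11) = 0.003882 - j0.0008262 A.
Step 7 — Convert to polar: |I| = 0.003969 A, ∠I = -12.0°.

I = 0.003969∠-12.0° A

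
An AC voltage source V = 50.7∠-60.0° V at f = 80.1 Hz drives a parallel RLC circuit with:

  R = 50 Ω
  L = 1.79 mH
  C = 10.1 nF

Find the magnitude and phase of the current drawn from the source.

Step 1 — Angular frequency: ω = 2π·f = 2π·80.1 = 503.3 rad/s.
Step 2 — Component impedances:
  R: Z = R = 50 Ω
  L: Z = jωL = j·503.3·0.00179 = 0 + j0.9009 Ω
  C: Z = 1/(jωC) = -j/(ω·C) = 0 - j1.967e+05 Ω
Step 3 — Parallel combination: 1/Z_total = 1/R + 1/L + 1/C; Z_total = 0.01623 + j0.9006 Ω = 0.9007∠89.0° Ω.
Step 4 — Source phasor: V = 50.7∠-60.0° V = 25.35 - j43.91 V.
Step 5 — Ohm's law: I = V / Z_total = (25.35 - j43.91) / (0.01623 + j0.9006) = -48.23 - j29.02 A.
Step 6 — Convert to polar: |I| = 56.29 A, ∠I = -149.0°.

I = 56.29∠-149.0° A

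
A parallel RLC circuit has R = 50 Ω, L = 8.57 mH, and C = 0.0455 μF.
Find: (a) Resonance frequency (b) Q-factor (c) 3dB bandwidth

Step 1 — Resonance: ω₀ = 1/√(LC) = 1/√(0.00857·4.55e-08) = 5.064e+04 rad/s.
Step 2 — f₀ = ω₀/(2π) = 8060 Hz.
Step 3 — Parallel Q: Q = R/(ω₀L) = 50/(5.064e+04·0.00857) = 0.1152.
Step 4 — Bandwidth: Δω = ω₀/Q = 4.396e+05 rad/s; BW = Δω/(2π) = 6.996e+04 Hz.

(a) f₀ = 8060 Hz  (b) Q = 0.1152  (c) BW = 6.996e+04 Hz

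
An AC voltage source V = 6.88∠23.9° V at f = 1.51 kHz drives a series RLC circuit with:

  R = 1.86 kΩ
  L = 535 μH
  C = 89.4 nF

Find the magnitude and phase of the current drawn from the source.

Step 1 — Angular frequency: ω = 2π·f = 2π·1510 = 9488 rad/s.
Step 2 — Component impedances:
  R: Z = R = 1860 Ω
  L: Z = jωL = j·9488·0.000535 = 0 + j5.076 Ω
  C: Z = 1/(jωC) = -j/(ω·C) = 0 - j1179 Ω
Step 3 — Series combination: Z_total = R + L + C = 1860 - j1174 Ω = 2199∠-32.3° Ω.
Step 4 — Source phasor: V = 6.88∠23.9° V = 6.29 + j2.787 V.
Step 5 — Ohm's law: I = V / Z_total = (6.29 + j2.787) / (1860 - j1174) = 0.001742 + j0.002598 A.
Step 6 — Convert to polar: |I| = 0.003128 A, ∠I = 56.2°.

I = 0.003128∠56.2° A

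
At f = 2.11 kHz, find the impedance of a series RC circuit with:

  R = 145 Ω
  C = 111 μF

Step 1 — Angular frequency: ω = 2π·f = 2π·2110 = 1.326e+04 rad/s.
Step 2 — Component impedances:
  R: Z = R = 145 Ω
  C: Z = 1/(jωC) = -j/(ω·C) = 0 - j0.6795 Ω
Step 3 — Series combination: Z_total = R + C = 145 - j0.6795 Ω = 145∠-0.3° Ω.

Z = 145 - j0.6795 Ω = 145∠-0.3° Ω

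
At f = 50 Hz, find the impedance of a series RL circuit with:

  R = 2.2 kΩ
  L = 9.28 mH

Step 1 — Angular frequency: ω = 2π·f = 2π·50 = 314.2 rad/s.
Step 2 — Component impedances:
  R: Z = R = 2200 Ω
  L: Z = jωL = j·314.2·0.00928 = 0 + j2.915 Ω
Step 3 — Series combination: Z_total = R + L = 2200 + j2.915 Ω = 2200∠0.1° Ω.

Z = 2200 + j2.915 Ω = 2200∠0.1° Ω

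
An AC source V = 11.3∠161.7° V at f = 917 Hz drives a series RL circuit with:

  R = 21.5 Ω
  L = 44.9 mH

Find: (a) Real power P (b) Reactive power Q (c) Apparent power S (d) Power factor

Step 1 — Angular frequency: ω = 2π·f = 2π·917 = 5762 rad/s.
Step 2 — Component impedances:
  R: Z = R = 21.5 Ω
  L: Z = jωL = j·5762·0.0449 = 0 + j258.7 Ω
Step 3 — Series combination: Z_total = R + L = 21.5 + j258.7 Ω = 259.6∠85.2° Ω.
Step 4 — Source phasor: V = 11.3∠161.7° V = -10.73 + j3.548 V.
Step 5 — Current: I = V / Z = 0.0102 + j0.04232 A = 0.04353∠76.5° A.
Step 6 — Complex power: S = V·I* = 0.04074 + j0.4902 VA.
Step 7 — Real power: P = Re(S) = 0.04074 W.
Step 8 — Reactive power: Q = Im(S) = 0.4902 VAR.
Step 9 — Apparent power: |S| = 0.4919 VA.
Step 10 — Power factor: PF = P/|S| = 0.08282 (lagging).

(a) P = 0.04074 W  (b) Q = 0.4902 VAR  (c) S = 0.4919 VA  (d) PF = 0.08282 (lagging)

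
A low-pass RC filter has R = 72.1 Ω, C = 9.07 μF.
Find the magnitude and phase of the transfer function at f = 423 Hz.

Step 1 — Angular frequency: ω = 2π·423 = 2658 rad/s.
Step 2 — Transfer function: H(jω) = 1/(1 + jωRC).
Step 3 — Denominator: 1 + jωRC = 1 + j·2658·72.1·9.07e-06 = 1 + j1.738.
Step 4 — H = 0.2487 - j0.4323.
Step 5 — Magnitude: |H| = 0.4987 (-6.0 dB); phase: φ = -60.1°.

|H| = 0.4987 (-6.0 dB), φ = -60.1°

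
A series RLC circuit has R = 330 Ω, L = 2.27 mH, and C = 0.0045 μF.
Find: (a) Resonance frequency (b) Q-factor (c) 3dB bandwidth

Step 1 — Resonance condition Im(Z)=0 gives ω₀ = 1/√(LC).
Step 2 — ω₀ = 1/√(0.00227·4.5e-09) = 3.129e+05 rad/s.
Step 3 — f₀ = ω₀/(2π) = 4.98e+04 Hz.
Step 4 — Series Q: Q = ω₀L/R = 3.129e+05·0.00227/330 = 2.152.
Step 5 — 3dB bandwidth: Δω = ω₀/Q = 1.454e+05 rad/s; BW = Δω/(2π) = 2.314e+04 Hz.

(a) f₀ = 4.98e+04 Hz  (b) Q = 2.152  (c) BW = 2.314e+04 Hz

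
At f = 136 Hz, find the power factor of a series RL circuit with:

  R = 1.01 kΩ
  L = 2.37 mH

Step 1 — Angular frequency: ω = 2π·f = 2π·136 = 854.5 rad/s.
Step 2 — Component impedances:
  R: Z = R = 1010 Ω
  L: Z = jωL = j·854.5·0.00237 = 0 + j2.025 Ω
Step 3 — Series combination: Z_total = R + L = 1010 + j2.025 Ω = 1010∠0.1° Ω.
Step 4 — Power factor: PF = cos(φ) = Re(Z)/|Z| = 1010/1010 = 1.
Step 5 — Type: Im(Z) = 2.025 ⇒ lagging (phase φ = 0.1°).

PF = 1 (lagging, φ = 0.1°)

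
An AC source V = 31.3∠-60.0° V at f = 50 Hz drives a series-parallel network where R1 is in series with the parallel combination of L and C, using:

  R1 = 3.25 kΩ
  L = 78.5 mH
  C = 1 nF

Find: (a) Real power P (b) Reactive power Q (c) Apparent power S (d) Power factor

Step 1 — Angular frequency: ω = 2π·f = 2π·50 = 314.2 rad/s.
Step 2 — Component impedances:
  R1: Z = R = 3250 Ω
  L: Z = jωL = j·314.2·0.0785 = 0 + j24.66 Ω
  C: Z = 1/(jωC) = -j/(ω·C) = 0 - j3.183e+06 Ω
Step 3 — Parallel branch: L || C = 1/(1/L + 1/C) = 0 + j24.66 Ω.
Step 4 — Series with R1: Z_total = R1 + (L || C) = 3250 + j24.66 Ω = 3250∠0.4° Ω.
Step 5 — Source phasor: V = 31.3∠-60.0° V = 15.65 - j27.11 V.
Step 6 — Current: I = V / Z = 0.004752 - j0.008377 A = 0.00963∠-60.4° A.
Step 7 — Complex power: S = V·I* = 0.3014 + j0.002287 VA.
Step 8 — Real power: P = Re(S) = 0.3014 W.
Step 9 — Reactive power: Q = Im(S) = 0.002287 VAR.
Step 10 — Apparent power: |S| = 0.3014 VA.
Step 11 — Power factor: PF = P/|S| = 1 (lagging).

(a) P = 0.3014 W  (b) Q = 0.002287 VAR  (c) S = 0.3014 VA  (d) PF = 1 (lagging)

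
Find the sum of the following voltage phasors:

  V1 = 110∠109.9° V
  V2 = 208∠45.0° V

Step 1 — Convert each phasor to rectangular form:
  V1 = 110·(cos(109.9°) + j·sin(109.9°)) = -37.44 + j103.4 V
  V2 = 208·(cos(45.0°) + j·sin(45.0°)) = 147.1 + j147.1 V
Step 2 — Sum components: V_total = 109.6 + j250.5 V.
Step 3 — Convert to polar: |V_total| = 273.5 V, ∠V_total = 66.4°.

V_total = 273.5∠66.4° V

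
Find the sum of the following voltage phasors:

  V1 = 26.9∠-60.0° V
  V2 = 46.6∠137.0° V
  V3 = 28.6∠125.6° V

Step 1 — Convert each phasor to rectangular form:
  V1 = 26.9·(cos(-60.0°) + j·sin(-60.0°)) = 13.45 - j23.3 V
  V2 = 46.6·(cos(137.0°) + j·sin(137.0°)) = -34.08 + j31.78 V
  V3 = 28.6·(cos(125.6°) + j·sin(125.6°)) = -16.65 + j23.25 V
Step 2 — Sum components: V_total = -37.28 + j31.74 V.
Step 3 — Convert to polar: |V_total| = 48.96 V, ∠V_total = 139.6°.

V_total = 48.96∠139.6° V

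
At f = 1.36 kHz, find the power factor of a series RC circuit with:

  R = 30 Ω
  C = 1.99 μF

Step 1 — Angular frequency: ω = 2π·f = 2π·1360 = 8545 rad/s.
Step 2 — Component impedances:
  R: Z = R = 30 Ω
  C: Z = 1/(jωC) = -j/(ω·C) = 0 - j58.81 Ω
Step 3 — Series combination: Z_total = R + C = 30 - j58.81 Ω = 66.02∠-63.0° Ω.
Step 4 — Power factor: PF = cos(φ) = Re(Z)/|Z| = 30/66.02 = 0.4544.
Step 5 — Type: Im(Z) = -58.81 ⇒ leading (phase φ = -63.0°).

PF = 0.4544 (leading, φ = -63.0°)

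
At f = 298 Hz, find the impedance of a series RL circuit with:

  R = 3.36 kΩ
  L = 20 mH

Step 1 — Angular frequency: ω = 2π·f = 2π·298 = 1872 rad/s.
Step 2 — Component impedances:
  R: Z = R = 3360 Ω
  L: Z = jωL = j·1872·0.02 = 0 + j37.45 Ω
Step 3 — Series combination: Z_total = R + L = 3360 + j37.45 Ω = 3360∠0.6° Ω.

Z = 3360 + j37.45 Ω = 3360∠0.6° Ω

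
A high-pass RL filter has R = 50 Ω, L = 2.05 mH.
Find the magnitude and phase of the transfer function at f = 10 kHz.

Step 1 — Angular frequency: ω = 2π·1e+04 = 6.283e+04 rad/s.
Step 2 — Transfer function: H(jω) = jωL/(R + jωL).
Step 3 — Numerator jωL = j·128.8; denominator R + jωL = 50 + j128.8.
Step 4 — H = 0.869 + j0.3373.
Step 5 — Magnitude: |H| = 0.9322 (-0.6 dB); phase: φ = 21.2°.

|H| = 0.9322 (-0.6 dB), φ = 21.2°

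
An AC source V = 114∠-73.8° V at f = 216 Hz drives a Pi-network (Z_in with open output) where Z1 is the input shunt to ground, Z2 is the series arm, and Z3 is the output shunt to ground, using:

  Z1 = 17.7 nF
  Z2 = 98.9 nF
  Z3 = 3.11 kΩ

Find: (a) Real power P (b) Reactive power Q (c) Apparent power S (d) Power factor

Step 1 — Angular frequency: ω = 2π·f = 2π·216 = 1357 rad/s.
Step 2 — Component impedances:
  Z1: Z = 1/(jωC) = -j/(ω·C) = 0 - j4.163e+04 Ω
  Z2: Z = 1/(jωC) = -j/(ω·C) = 0 - j7450 Ω
  Z3: Z = R = 3110 Ω
Step 3 — With open output, the series arm Z2 and the output shunt Z3 appear in series to ground: Z2 + Z3 = 3110 - j7450 Ω.
Step 4 — Parallel with input shunt Z1: Z_in = Z1 || (Z2 + Z3) = 2229 - j6460 Ω = 6834∠-71.0° Ω.
Step 5 — Source phasor: V = 114∠-73.8° V = 31.8 - j109.5 V.
Step 6 — Current: I = V / Z = 0.01666 - j0.0008241 A = 0.01668∠-2.8° A.
Step 7 — Complex power: S = V·I* = 0.6201 - j1.798 VA.
Step 8 — Real power: P = Re(S) = 0.6201 W.
Step 9 — Reactive power: Q = Im(S) = -1.798 VAR.
Step 10 — Apparent power: |S| = 1.902 VA.
Step 11 — Power factor: PF = P/|S| = 0.3261 (leading).

(a) P = 0.6201 W  (b) Q = -1.798 VAR  (c) S = 1.902 VA  (d) PF = 0.3261 (leading)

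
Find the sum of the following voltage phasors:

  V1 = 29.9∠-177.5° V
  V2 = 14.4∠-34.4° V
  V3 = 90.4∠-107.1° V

Step 1 — Convert each phasor to rectangular form:
  V1 = 29.9·(cos(-177.5°) + j·sin(-177.5°)) = -29.87 - j1.304 V
  V2 = 14.4·(cos(-34.4°) + j·sin(-34.4°)) = 11.88 - j8.136 V
  V3 = 90.4·(cos(-107.1°) + j·sin(-107.1°)) = -26.58 - j86.4 V
Step 2 — Sum components: V_total = -44.57 - j95.84 V.
Step 3 — Convert to polar: |V_total| = 105.7 V, ∠V_total = -114.9°.

V_total = 105.7∠-114.9° V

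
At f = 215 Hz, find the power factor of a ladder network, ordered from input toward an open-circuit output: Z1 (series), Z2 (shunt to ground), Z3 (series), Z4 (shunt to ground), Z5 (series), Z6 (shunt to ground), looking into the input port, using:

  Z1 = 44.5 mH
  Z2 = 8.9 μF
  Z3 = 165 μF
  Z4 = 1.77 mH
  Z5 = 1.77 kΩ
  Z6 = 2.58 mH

Step 1 — Angular frequency: ω = 2π·f = 2π·215 = 1351 rad/s.
Step 2 — Component impedances:
  Z1: Z = jωL = j·1351·0.0445 = 0 + j60.11 Ω
  Z2: Z = 1/(jωC) = -j/(ω·C) = 0 - j83.17 Ω
  Z3: Z = 1/(jωC) = -j/(ω·C) = 0 - j4.486 Ω
  Z4: Z = jωL = j·1351·0.00177 = 0 + j2.391 Ω
  Z5: Z = R = 1770 Ω
  Z6: Z = jωL = j·1351·0.00258 = 0 + j3.485 Ω
Step 3 — Ladder network (open output): work backward from the far end, alternating series and parallel combinations. Z_in = 0.003073 + j58.07 Ω = 58.07∠90.0° Ω.
Step 4 — Power factor: PF = cos(φ) = Re(Z)/|Z| = 0.003073/58.07 = 5.292e-05.
Step 5 — Type: Im(Z) = 58.07 ⇒ lagging (phase φ = 90.0°).

PF = 5.292e-05 (lagging, φ = 90.0°)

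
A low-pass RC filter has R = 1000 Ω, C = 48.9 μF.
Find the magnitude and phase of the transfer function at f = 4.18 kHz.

Step 1 — Angular frequency: ω = 2π·4180 = 2.626e+04 rad/s.
Step 2 — Transfer function: H(jω) = 1/(1 + jωRC).
Step 3 — Denominator: 1 + jωRC = 1 + j·2.626e+04·1000·4.89e-05 = 1 + j1284.
Step 4 — H = 6.063e-07 - j0.0007786.
Step 5 — Magnitude: |H| = 0.0007786 (-62.2 dB); phase: φ = -90.0°.

|H| = 0.0007786 (-62.2 dB), φ = -90.0°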